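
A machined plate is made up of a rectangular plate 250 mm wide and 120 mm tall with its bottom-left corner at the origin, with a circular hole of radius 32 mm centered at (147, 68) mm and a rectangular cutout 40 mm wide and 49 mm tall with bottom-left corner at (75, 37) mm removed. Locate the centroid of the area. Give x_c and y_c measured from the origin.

Part | A | x̄ᵢ | ȳᵢ | A·x̄ᵢ | A·ȳᵢ
plate | 30000.00 | 125.00 | 60.00 | 3750000.00 | 1800000.00
hole 1 | -3216.99 | 147.00 | 68.00 | -472897.66 | -218755.38
hole 2 | -1960.00 | 95.00 | 61.50 | -186200.00 | -120540.00
Σ | 24823.01 |  |  | 3090902.34 | 1460704.62
x_c = 3090902.34 / 24823.01 = 124.52 mm
y_c = 1460704.62 / 24823.01 = 58.84 mm

x_c = 124.52 mm, y_c = 58.84 mm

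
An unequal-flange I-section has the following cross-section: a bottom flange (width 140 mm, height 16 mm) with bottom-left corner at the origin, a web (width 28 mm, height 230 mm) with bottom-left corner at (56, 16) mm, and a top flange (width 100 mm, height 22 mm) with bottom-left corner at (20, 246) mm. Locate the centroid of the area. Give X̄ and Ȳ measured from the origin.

bottom flange: A = 140 × 16 = 2240.00, centroid at (70.00, 8.00).
web: A = 28 × 230 = 6440.00, centroid at (70.00, 131.00).
top flange: A = 100 × 22 = 2200.00, centroid at (70.00, 257.00).
ΣA = 10880.00 mm², ΣAX̄ = 761600.00 mm³, ΣAȲ = 1426960.00 mm³.
X̄ = 761600.00/10880.00 = 70.00 mm; Ȳ = 1426960.00/10880.00 = 131.15 mm.

X̄ = 70.00 mm, Ȳ = 131.15 mm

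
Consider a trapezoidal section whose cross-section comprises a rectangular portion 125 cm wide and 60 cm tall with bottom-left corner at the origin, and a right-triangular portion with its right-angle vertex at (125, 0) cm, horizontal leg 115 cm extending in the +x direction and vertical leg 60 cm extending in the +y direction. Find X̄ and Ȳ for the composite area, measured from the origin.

Part | A | x̄ᵢ | ȳᵢ | A·x̄ᵢ | A·ȳᵢ
rectangular portion | 7500.00 | 62.50 | 30.00 | 468750.00 | 225000.00
triangular portion | 3450.00 | 163.33 | 20.00 | 563500.00 | 69000.00
Σ | 10950.00 |  |  | 1032250.00 | 294000.00
X̄ = 1032250.00 / 10950.00 = 94.27 cm
Ȳ = 294000.00 / 10950.00 = 26.85 cm

X̄ = 94.27 cm, Ȳ = 26.85 cm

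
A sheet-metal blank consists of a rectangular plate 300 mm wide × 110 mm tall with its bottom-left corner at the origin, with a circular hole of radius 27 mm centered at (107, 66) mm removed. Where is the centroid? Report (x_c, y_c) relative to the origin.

x_c = 153.21 mm, y_c = 54.18 mm

Part | A | x̄ᵢ | ȳᵢ | A·x̄ᵢ | A·ȳᵢ
plate | 33000.00 | 150.00 | 55.00 | 4950000.00 | 1815000.00
hole | -2290.22 | 107.00 | 66.00 | -245053.65 | -151154.59
Σ | 30709.78 |  |  | 4704946.35 | 1663845.41
x_c = 4704946.35 / 30709.78 = 153.21 mm
y_c = 1663845.41 / 30709.78 = 54.18 mm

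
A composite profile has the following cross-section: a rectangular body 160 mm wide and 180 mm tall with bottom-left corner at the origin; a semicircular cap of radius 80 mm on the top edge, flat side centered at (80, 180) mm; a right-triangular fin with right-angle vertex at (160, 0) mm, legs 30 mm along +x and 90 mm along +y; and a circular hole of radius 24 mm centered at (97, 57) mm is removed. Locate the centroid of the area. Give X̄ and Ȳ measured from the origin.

Part | A | x̄ᵢ | ȳᵢ | A·x̄ᵢ | A·ȳᵢ
rectangular body | 28800.00 | 80.00 | 90.00 | 2304000.00 | 2592000.00
semicircular top | 10053.10 | 80.00 | 213.95 | 804247.72 | 2150890.70
triangular fin | 1350.00 | 170.00 | 30.00 | 229500.00 | 40500.00
hole | -1809.56 | 97.00 | 57.00 | -175527.06 | -103144.77
Σ | 38393.54 |  |  | 3162220.65 | 4680245.93
X̄ = 3162220.65 / 38393.54 = 82.36 mm
Ȳ = 4680245.93 / 38393.54 = 121.90 mm

X̄ = 82.36 mm, Ȳ = 121.90 mm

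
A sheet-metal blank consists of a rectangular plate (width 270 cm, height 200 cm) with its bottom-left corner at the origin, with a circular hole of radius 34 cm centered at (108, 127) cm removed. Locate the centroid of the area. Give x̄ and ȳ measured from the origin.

x̄ = 136.95 cm, ȳ = 98.05 cm

plate: A = 270 × 200 = 54000.00, centroid at (135.00, 100.00).
hole: A = −π·34² = -3631.68, centroid at (108.00, 127.00).
ΣA = 50368.32 cm²
ΣAx̄ = (54000.00)(135.00) + (-3631.68)(108.00) = 6897778.44 cm³
ΣAȳ = (54000.00)(100.00) + (-3631.68)(127.00) = 4938776.50 cm³
x̄ = 6897778.44 / 50368.32 = 136.95 cm
ȳ = 4938776.50 / 50368.32 = 98.05 cm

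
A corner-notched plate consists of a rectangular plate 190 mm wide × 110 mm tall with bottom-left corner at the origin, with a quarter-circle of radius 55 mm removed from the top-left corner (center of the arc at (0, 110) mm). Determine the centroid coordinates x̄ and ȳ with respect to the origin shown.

plate: A = 190 × 110 = 20900.00, centroid at (95.00, 55.00).
removed quarter-circle: A = −¼π·55² = -2375.83, centroid at (23.34, 86.66).
ΣA = 18524.17 mm², ΣAx̄ = 1930041.67 mm³, ΣAȳ = 943617.09 mm³.
x̄ = 1930041.67/18524.17 = 104.19 mm; ȳ = 943617.09/18524.17 = 50.94 mm.

x̄ = 104.19 mm, ȳ = 50.94 mm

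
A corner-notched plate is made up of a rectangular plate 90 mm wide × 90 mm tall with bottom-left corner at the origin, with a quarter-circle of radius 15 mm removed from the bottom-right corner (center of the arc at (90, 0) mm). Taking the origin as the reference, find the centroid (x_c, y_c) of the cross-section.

x_c = 44.14 mm, y_c = 45.86 mm

plate: A = 90 × 90 = 8100.00, centroid at (45.00, 45.00).
removed quarter-circle: A = −¼π·15² = -176.71, centroid at (83.63, 6.37).
ΣA = 7923.29 mm²
ΣAx_c = (8100.00)(45.00) + (-176.71)(83.63) = 349720.69 mm³
ΣAy_c = (8100.00)(45.00) + (-176.71)(6.37) = 363375.00 mm³
x_c = 349720.69 / 7923.29 = 44.14 mm
y_c = 363375.00 / 7923.29 = 45.86 mm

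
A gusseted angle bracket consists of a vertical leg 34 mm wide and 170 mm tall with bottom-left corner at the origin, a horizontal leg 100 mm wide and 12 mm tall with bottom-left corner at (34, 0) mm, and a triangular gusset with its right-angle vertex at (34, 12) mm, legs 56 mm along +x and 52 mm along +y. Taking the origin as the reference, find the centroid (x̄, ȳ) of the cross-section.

vertical leg: A = 34 × 170 = 5780.00, centroid at (17.00, 85.00).
horizontal leg: A = 100 × 12 = 1200.00, centroid at (84.00, 6.00).
gusset: A = ½·56·52 = 1456.00, centroid at (52.67, 29.33).
ΣA = 8436.00 mm²
ΣAx̄ = (5780.00)(17.00) + (1200.00)(84.00) + (1456.00)(52.67) = 275742.67 mm³
ΣAȳ = (5780.00)(85.00) + (1200.00)(6.00) + (1456.00)(29.33) = 541209.33 mm³
x̄ = 275742.67 / 8436.00 = 32.69 mm
ȳ = 541209.33 / 8436.00 = 64.15 mm

x̄ = 32.69 mm, ȳ = 64.15 mm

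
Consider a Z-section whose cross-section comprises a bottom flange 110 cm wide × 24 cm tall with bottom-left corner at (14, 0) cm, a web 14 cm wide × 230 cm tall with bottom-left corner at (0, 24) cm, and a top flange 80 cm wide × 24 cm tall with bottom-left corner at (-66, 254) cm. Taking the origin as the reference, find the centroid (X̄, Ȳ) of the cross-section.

bottom flange: A = 110 × 24 = 2640.00, centroid at (69.00, 12.00).
web: A = 14 × 230 = 3220.00, centroid at (7.00, 139.00).
top flange: A = 80 × 24 = 1920.00, centroid at (-26.00, 266.00).
ΣA = 7780.00 cm²
ΣAX̄ = (2640.00)(69.00) + (3220.00)(7.00) + (1920.00)(-26.00) = 154780.00 cm³
ΣAȲ = (2640.00)(12.00) + (3220.00)(139.00) + (1920.00)(266.00) = 989980.00 cm³
X̄ = 154780.00 / 7780.00 = 19.89 cm
Ȳ = 989980.00 / 7780.00 = 127.25 cm

X̄ = 19.89 cm, Ȳ = 127.25 cm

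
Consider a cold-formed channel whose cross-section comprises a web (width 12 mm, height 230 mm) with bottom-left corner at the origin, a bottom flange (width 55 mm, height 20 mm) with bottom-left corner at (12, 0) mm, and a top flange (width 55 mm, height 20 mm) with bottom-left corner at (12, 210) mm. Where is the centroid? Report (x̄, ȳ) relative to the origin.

web: A = 12 × 230 = 2760.00, centroid at (6.00, 115.00).
bottom flange: A = 55 × 20 = 1100.00, centroid at (39.50, 10.00).
top flange: A = 55 × 20 = 1100.00, centroid at (39.50, 220.00).
ΣA = 4960.00 mm², ΣAx̄ = 103460.00 mm³, ΣAȳ = 570400.00 mm³.
x̄ = 103460.00/4960.00 = 20.86 mm; ȳ = 570400.00/4960.00 = 115.00 mm.

x̄ = 20.86 mm, ȳ = 115.00 mm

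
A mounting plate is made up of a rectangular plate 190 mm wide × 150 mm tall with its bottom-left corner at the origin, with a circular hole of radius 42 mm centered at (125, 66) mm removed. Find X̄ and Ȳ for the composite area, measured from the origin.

plate: A = 190 × 150 = 28500.00, centroid at (95.00, 75.00).
hole: A = −π·42² = -5541.77, centroid at (125.00, 66.00).
ΣA = 22958.23 mm²
ΣAX̄ = (28500.00)(95.00) + (-5541.77)(125.00) = 2014778.82 mm³
ΣAȲ = (28500.00)(75.00) + (-5541.77)(66.00) = 1771743.22 mm³
X̄ = 2014778.82 / 22958.23 = 87.76 mm
Ȳ = 1771743.22 / 22958.23 = 77.17 mm

X̄ = 87.76 mm, Ȳ = 77.17 mm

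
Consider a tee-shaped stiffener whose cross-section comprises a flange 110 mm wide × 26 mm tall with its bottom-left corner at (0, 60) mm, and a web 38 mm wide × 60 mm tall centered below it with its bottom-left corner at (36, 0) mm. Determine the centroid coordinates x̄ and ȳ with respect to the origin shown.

x̄ = 55.00 mm, ȳ = 53.93 mm

Part | A | x̄ᵢ | ȳᵢ | A·x̄ᵢ | A·ȳᵢ
web | 2280.00 | 55.00 | 30.00 | 125400.00 | 68400.00
flange | 2860.00 | 55.00 | 73.00 | 157300.00 | 208780.00
Σ | 5140.00 |  |  | 282700.00 | 277180.00
x̄ = 282700.00 / 5140.00 = 55.00 mm
ȳ = 277180.00 / 5140.00 = 53.93 mm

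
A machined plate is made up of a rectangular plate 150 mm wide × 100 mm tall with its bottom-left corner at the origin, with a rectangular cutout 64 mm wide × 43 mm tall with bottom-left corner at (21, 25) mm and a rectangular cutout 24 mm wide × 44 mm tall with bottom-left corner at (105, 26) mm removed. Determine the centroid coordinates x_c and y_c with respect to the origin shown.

x_c = 76.45 mm, y_c = 51.05 mm

plate: A = 150 × 100 = 15000.00, centroid at (75.00, 50.00).
hole 1: A = −(64 × 43) = -2752.00, centroid at (53.00, 46.50).
hole 2: A = −(24 × 44) = -1056.00, centroid at (117.00, 48.00).
ΣA = 11192.00 mm²
ΣAx_c = (15000.00)(75.00) + (-2752.00)(53.00) + (-1056.00)(117.00) = 855592.00 mm³
ΣAy_c = (15000.00)(50.00) + (-2752.00)(46.50) + (-1056.00)(48.00) = 571344.00 mm³
x_c = 855592.00 / 11192.00 = 76.45 mm
y_c = 571344.00 / 11192.00 = 51.05 mm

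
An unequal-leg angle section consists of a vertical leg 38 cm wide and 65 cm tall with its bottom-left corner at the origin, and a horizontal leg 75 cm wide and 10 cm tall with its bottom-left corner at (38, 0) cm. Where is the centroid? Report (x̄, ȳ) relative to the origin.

vertical leg: A = 38 × 65 = 2470.00, centroid at (19.00, 32.50).
horizontal leg: A = 75 × 10 = 750.00, centroid at (75.50, 5.00).
ΣA = 3220.00 cm²
ΣAx̄ = (2470.00)(19.00) + (750.00)(75.50) = 103555.00 cm³
ΣAȳ = (2470.00)(32.50) + (750.00)(5.00) = 84025.00 cm³
x̄ = 103555.00 / 3220.00 = 32.16 cm
ȳ = 84025.00 / 3220.00 = 26.09 cm

x̄ = 32.16 cm, ȳ = 26.09 cm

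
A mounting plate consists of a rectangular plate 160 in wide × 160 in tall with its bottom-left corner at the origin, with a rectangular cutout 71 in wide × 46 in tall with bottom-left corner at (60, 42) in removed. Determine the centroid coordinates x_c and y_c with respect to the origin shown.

x_c = 77.73 in, y_c = 82.19 in

Part | A | x̄ᵢ | ȳᵢ | A·x̄ᵢ | A·ȳᵢ
plate | 25600.00 | 80.00 | 80.00 | 2048000.00 | 2048000.00
hole | -3266.00 | 95.50 | 65.00 | -311903.00 | -212290.00
Σ | 22334.00 |  |  | 1736097.00 | 1835710.00
x_c = 1736097.00 / 22334.00 = 77.73 in
y_c = 1835710.00 / 22334.00 = 82.19 in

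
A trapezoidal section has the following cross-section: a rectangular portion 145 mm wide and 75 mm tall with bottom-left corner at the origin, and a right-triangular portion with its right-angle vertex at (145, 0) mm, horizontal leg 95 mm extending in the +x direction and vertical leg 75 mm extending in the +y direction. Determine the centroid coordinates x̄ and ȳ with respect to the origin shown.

Part | A | x̄ᵢ | ȳᵢ | A·x̄ᵢ | A·ȳᵢ
rectangular portion | 10875.00 | 72.50 | 37.50 | 788437.50 | 407812.50
triangular portion | 3562.50 | 176.67 | 25.00 | 629375.00 | 89062.50
Σ | 14437.50 |  |  | 1417812.50 | 496875.00
x̄ = 1417812.50 / 14437.50 = 98.20 mm
ȳ = 496875.00 / 14437.50 = 34.42 mm

x̄ = 98.20 mm, ȳ = 34.42 mm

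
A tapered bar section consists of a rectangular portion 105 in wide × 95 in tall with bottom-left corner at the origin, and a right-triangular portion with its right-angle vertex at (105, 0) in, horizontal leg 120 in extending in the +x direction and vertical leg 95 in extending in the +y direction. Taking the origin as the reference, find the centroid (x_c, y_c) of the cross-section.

x_c = 86.14 in, y_c = 41.74 in

Part | A | x̄ᵢ | ȳᵢ | A·x̄ᵢ | A·ȳᵢ
rectangular portion | 9975.00 | 52.50 | 47.50 | 523687.50 | 473812.50
triangular portion | 5700.00 | 145.00 | 31.67 | 826500.00 | 180500.00
Σ | 15675.00 |  |  | 1350187.50 | 654312.50
x_c = 1350187.50 / 15675.00 = 86.14 in
y_c = 654312.50 / 15675.00 = 41.74 in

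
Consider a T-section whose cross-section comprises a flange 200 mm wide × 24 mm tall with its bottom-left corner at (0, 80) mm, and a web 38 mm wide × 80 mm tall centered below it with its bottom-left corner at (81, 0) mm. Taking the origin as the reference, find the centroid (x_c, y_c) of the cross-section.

x_c = 100.00 mm, y_c = 71.84 mm

web: A = 38 × 80 = 3040.00, centroid at (100.00, 40.00).
flange: A = 200 × 24 = 4800.00, centroid at (100.00, 92.00).
ΣA = 7840.00 mm²
ΣAx_c = (3040.00)(100.00) + (4800.00)(100.00) = 784000.00 mm³
ΣAy_c = (3040.00)(40.00) + (4800.00)(92.00) = 563200.00 mm³
x_c = 784000.00 / 7840.00 = 100.00 mm
y_c = 563200.00 / 7840.00 = 71.84 mm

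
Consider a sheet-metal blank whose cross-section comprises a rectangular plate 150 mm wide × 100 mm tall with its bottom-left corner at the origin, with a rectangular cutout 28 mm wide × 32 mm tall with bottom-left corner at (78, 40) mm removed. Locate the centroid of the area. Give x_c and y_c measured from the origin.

x_c = 73.92 mm, y_c = 49.62 mm

plate: A = 150 × 100 = 15000.00, centroid at (75.00, 50.00).
hole: A = −(28 × 32) = -896.00, centroid at (92.00, 56.00).
ΣA = 14104.00 mm², ΣAx_c = 1042568.00 mm³, ΣAy_c = 699824.00 mm³.
x_c = 1042568.00/14104.00 = 73.92 mm; y_c = 699824.00/14104.00 = 49.62 mm.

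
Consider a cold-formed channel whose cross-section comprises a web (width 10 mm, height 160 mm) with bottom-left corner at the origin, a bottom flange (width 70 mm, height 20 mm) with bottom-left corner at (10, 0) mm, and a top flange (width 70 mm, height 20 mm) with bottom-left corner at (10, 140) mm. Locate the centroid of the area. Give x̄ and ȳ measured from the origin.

Part | A | x̄ᵢ | ȳᵢ | A·x̄ᵢ | A·ȳᵢ
web | 1600.00 | 5.00 | 80.00 | 8000.00 | 128000.00
bottom flange | 1400.00 | 45.00 | 10.00 | 63000.00 | 14000.00
top flange | 1400.00 | 45.00 | 150.00 | 63000.00 | 210000.00
Σ | 4400.00 |  |  | 134000.00 | 352000.00
x̄ = 134000.00 / 4400.00 = 30.45 mm
ȳ = 352000.00 / 4400.00 = 80.00 mm

x̄ = 30.45 mm, ȳ = 80.00 mm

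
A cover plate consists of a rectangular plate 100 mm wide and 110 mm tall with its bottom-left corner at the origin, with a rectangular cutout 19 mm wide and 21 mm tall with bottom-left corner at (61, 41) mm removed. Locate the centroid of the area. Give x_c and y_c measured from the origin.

x_c = 49.23 mm, y_c = 55.13 mm

Part | A | x̄ᵢ | ȳᵢ | A·x̄ᵢ | A·ȳᵢ
plate | 11000.00 | 50.00 | 55.00 | 550000.00 | 605000.00
hole | -399.00 | 70.50 | 51.50 | -28129.50 | -20548.50
Σ | 10601.00 |  |  | 521870.50 | 584451.50
x_c = 521870.50 / 10601.00 = 49.23 mm
y_c = 584451.50 / 10601.00 = 55.13 mm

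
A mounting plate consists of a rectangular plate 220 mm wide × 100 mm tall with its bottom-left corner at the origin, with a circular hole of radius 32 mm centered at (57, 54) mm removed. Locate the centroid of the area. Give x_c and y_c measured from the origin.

x_c = 119.08 mm, y_c = 49.31 mm

Part | A | x̄ᵢ | ȳᵢ | A·x̄ᵢ | A·ȳᵢ
plate | 22000.00 | 110.00 | 50.00 | 2420000.00 | 1100000.00
hole | -3216.99 | 57.00 | 54.00 | -183368.48 | -173717.51
Σ | 18783.01 |  |  | 2236631.52 | 926282.49
x_c = 2236631.52 / 18783.01 = 119.08 mm
y_c = 926282.49 / 18783.01 = 49.31 mm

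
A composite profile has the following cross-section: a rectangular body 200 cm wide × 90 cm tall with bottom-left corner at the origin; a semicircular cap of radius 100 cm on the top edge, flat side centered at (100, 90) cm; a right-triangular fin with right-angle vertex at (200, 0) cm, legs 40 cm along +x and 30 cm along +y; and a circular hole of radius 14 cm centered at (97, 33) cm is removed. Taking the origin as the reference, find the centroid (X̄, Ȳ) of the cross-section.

X̄ = 102.07 cm, Ȳ = 85.36 cm

rectangular body: A = 200 × 90 = 18000.00, centroid at (100.00, 45.00).
semicircular top: A = ½π·100² = 15707.96, centroid at (100.00, 132.44).
triangular fin: A = ½·40·30 = 600.00, centroid at (213.33, 10.00).
hole: A = −π·14² = -615.75, centroid at (97.00, 33.00).
ΣA = 33692.21 cm², ΣAX̄ = 3439068.37 cm³, ΣAȲ = 2876063.54 cm³.
X̄ = 3439068.37/33692.21 = 102.07 cm; Ȳ = 2876063.54/33692.21 = 85.36 cm.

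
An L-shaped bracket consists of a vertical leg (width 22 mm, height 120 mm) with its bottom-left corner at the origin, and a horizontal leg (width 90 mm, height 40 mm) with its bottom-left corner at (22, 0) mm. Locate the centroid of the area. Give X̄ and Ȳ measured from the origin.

X̄ = 43.31 mm, Ȳ = 36.92 mm

Part | A | x̄ᵢ | ȳᵢ | A·x̄ᵢ | A·ȳᵢ
vertical leg | 2640.00 | 11.00 | 60.00 | 29040.00 | 158400.00
horizontal leg | 3600.00 | 67.00 | 20.00 | 241200.00 | 72000.00
Σ | 6240.00 |  |  | 270240.00 | 230400.00
X̄ = 270240.00 / 6240.00 = 43.31 mm
Ȳ = 230400.00 / 6240.00 = 36.92 mm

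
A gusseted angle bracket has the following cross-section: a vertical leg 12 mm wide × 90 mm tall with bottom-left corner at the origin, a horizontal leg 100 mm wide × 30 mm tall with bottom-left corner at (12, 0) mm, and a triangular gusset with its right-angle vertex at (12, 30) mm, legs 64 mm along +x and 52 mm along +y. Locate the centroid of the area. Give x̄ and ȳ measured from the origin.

x̄ = 43.17 mm, ȳ = 30.01 mm

vertical leg: A = 12 × 90 = 1080.00, centroid at (6.00, 45.00).
horizontal leg: A = 100 × 30 = 3000.00, centroid at (62.00, 15.00).
gusset: A = ½·64·52 = 1664.00, centroid at (33.33, 47.33).
ΣA = 5744.00 mm²
ΣAx̄ = (1080.00)(6.00) + (3000.00)(62.00) + (1664.00)(33.33) = 247946.67 mm³
ΣAȳ = (1080.00)(45.00) + (3000.00)(15.00) + (1664.00)(47.33) = 172362.67 mm³
x̄ = 247946.67 / 5744.00 = 43.17 mm
ȳ = 172362.67 / 5744.00 = 30.01 mm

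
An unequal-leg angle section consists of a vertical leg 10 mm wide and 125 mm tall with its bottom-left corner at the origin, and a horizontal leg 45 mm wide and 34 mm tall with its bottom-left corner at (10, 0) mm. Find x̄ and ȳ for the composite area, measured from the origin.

Part | A | x̄ᵢ | ȳᵢ | A·x̄ᵢ | A·ȳᵢ
vertical leg | 1250.00 | 5.00 | 62.50 | 6250.00 | 78125.00
horizontal leg | 1530.00 | 32.50 | 17.00 | 49725.00 | 26010.00
Σ | 2780.00 |  |  | 55975.00 | 104135.00
x̄ = 55975.00 / 2780.00 = 20.13 mm
ȳ = 104135.00 / 2780.00 = 37.46 mm

x̄ = 20.13 mm, ȳ = 37.46 mm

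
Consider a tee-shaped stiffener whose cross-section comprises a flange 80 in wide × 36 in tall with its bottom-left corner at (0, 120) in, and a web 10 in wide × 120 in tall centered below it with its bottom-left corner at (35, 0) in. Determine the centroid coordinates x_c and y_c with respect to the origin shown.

Part | A | x̄ᵢ | ȳᵢ | A·x̄ᵢ | A·ȳᵢ
web | 1200.00 | 40.00 | 60.00 | 48000.00 | 72000.00
flange | 2880.00 | 40.00 | 138.00 | 115200.00 | 397440.00
Σ | 4080.00 |  |  | 163200.00 | 469440.00
x_c = 163200.00 / 4080.00 = 40.00 in
y_c = 469440.00 / 4080.00 = 115.06 in

x_c = 40.00 in, y_c = 115.06 in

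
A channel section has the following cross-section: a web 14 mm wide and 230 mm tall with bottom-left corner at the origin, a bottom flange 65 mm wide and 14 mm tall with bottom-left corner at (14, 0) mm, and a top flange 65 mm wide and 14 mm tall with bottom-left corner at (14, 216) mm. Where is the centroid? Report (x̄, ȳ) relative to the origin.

web: A = 14 × 230 = 3220.00, centroid at (7.00, 115.00).
bottom flange: A = 65 × 14 = 910.00, centroid at (46.50, 7.00).
top flange: A = 65 × 14 = 910.00, centroid at (46.50, 223.00).
ΣA = 5040.00 mm²
ΣAx̄ = (3220.00)(7.00) + (910.00)(46.50) + (910.00)(46.50) = 107170.00 mm³
ΣAȳ = (3220.00)(115.00) + (910.00)(7.00) + (910.00)(223.00) = 579600.00 mm³
x̄ = 107170.00 / 5040.00 = 21.26 mm
ȳ = 579600.00 / 5040.00 = 115.00 mm

x̄ = 21.26 mm, ȳ = 115.00 mm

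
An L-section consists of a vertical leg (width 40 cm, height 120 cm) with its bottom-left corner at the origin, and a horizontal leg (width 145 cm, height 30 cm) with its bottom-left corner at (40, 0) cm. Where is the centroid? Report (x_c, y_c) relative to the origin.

x_c = 63.98 cm, y_c = 38.61 cm

Part | A | x̄ᵢ | ȳᵢ | A·x̄ᵢ | A·ȳᵢ
vertical leg | 4800.00 | 20.00 | 60.00 | 96000.00 | 288000.00
horizontal leg | 4350.00 | 112.50 | 15.00 | 489375.00 | 65250.00
Σ | 9150.00 |  |  | 585375.00 | 353250.00
x_c = 585375.00 / 9150.00 = 63.98 cm
y_c = 353250.00 / 9150.00 = 38.61 cm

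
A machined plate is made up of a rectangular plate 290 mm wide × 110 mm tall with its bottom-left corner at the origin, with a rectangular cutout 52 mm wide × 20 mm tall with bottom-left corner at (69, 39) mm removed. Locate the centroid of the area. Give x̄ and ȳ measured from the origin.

plate: A = 290 × 110 = 31900.00, centroid at (145.00, 55.00).
hole: A = −(52 × 20) = -1040.00, centroid at (95.00, 49.00).
ΣA = 30860.00 mm², ΣAx̄ = 4526700.00 mm³, ΣAȳ = 1703540.00 mm³.
x̄ = 4526700.00/30860.00 = 146.69 mm; ȳ = 1703540.00/30860.00 = 55.20 mm.

x̄ = 146.69 mm, ȳ = 55.20 mm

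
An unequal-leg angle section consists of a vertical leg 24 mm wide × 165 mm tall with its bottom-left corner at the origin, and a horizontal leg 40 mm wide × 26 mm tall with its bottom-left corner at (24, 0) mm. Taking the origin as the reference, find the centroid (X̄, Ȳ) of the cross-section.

Part | A | x̄ᵢ | ȳᵢ | A·x̄ᵢ | A·ȳᵢ
vertical leg | 3960.00 | 12.00 | 82.50 | 47520.00 | 326700.00
horizontal leg | 1040.00 | 44.00 | 13.00 | 45760.00 | 13520.00
Σ | 5000.00 |  |  | 93280.00 | 340220.00
X̄ = 93280.00 / 5000.00 = 18.66 mm
Ȳ = 340220.00 / 5000.00 = 68.04 mm

X̄ = 18.66 mm, Ȳ = 68.04 mm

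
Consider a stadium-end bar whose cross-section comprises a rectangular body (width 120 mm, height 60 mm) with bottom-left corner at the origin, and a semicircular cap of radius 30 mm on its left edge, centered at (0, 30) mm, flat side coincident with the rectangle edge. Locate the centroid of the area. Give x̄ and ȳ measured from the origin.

rectangular body: A = 120 × 60 = 7200.00, centroid at (60.00, 30.00).
semicircular end: A = ½π·30² = 1413.72, centroid at (-12.73, 30.00).
ΣA = 8613.72 mm², ΣAx̄ = 414000.00 mm³, ΣAȳ = 258411.50 mm³.
x̄ = 414000.00/8613.72 = 48.06 mm; ȳ = 258411.50/8613.72 = 30.00 mm.

x̄ = 48.06 mm, ȳ = 30.00 mm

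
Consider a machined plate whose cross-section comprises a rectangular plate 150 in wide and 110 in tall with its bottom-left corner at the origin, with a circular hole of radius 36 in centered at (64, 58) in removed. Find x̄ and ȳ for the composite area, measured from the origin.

plate: A = 150 × 110 = 16500.00, centroid at (75.00, 55.00).
hole: A = −π·36² = -4071.50, centroid at (64.00, 58.00).
ΣA = 12428.50 in², ΣAx̄ = 976923.74 in³, ΣAȳ = 671352.76 in³.
x̄ = 976923.74/12428.50 = 78.60 in; ȳ = 671352.76/12428.50 = 54.02 in.

x̄ = 78.60 in, ȳ = 54.02 in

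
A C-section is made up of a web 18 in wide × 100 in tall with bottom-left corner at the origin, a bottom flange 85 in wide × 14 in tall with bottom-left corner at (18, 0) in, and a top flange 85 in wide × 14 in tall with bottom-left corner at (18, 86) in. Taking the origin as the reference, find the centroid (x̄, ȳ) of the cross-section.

web: A = 18 × 100 = 1800.00, centroid at (9.00, 50.00).
bottom flange: A = 85 × 14 = 1190.00, centroid at (60.50, 7.00).
top flange: A = 85 × 14 = 1190.00, centroid at (60.50, 93.00).
ΣA = 4180.00 in²
ΣAx̄ = (1800.00)(9.00) + (1190.00)(60.50) + (1190.00)(60.50) = 160190.00 in³
ΣAȳ = (1800.00)(50.00) + (1190.00)(7.00) + (1190.00)(93.00) = 209000.00 in³
x̄ = 160190.00 / 4180.00 = 38.32 in
ȳ = 209000.00 / 4180.00 = 50.00 in

x̄ = 38.32 in, ȳ = 50.00 in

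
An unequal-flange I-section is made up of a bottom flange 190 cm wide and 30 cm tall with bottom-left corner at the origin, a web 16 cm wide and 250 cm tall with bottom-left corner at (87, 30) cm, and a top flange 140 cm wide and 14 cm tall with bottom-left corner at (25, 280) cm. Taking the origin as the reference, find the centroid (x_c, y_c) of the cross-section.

bottom flange: A = 190 × 30 = 5700.00, centroid at (95.00, 15.00).
web: A = 16 × 250 = 4000.00, centroid at (95.00, 155.00).
top flange: A = 140 × 14 = 1960.00, centroid at (95.00, 287.00).
ΣA = 11660.00 cm², ΣAx_c = 1107700.00 cm³, ΣAy_c = 1268020.00 cm³.
x_c = 1107700.00/11660.00 = 95.00 cm; y_c = 1268020.00/11660.00 = 108.75 cm.

x_c = 95.00 cm, y_c = 108.75 cm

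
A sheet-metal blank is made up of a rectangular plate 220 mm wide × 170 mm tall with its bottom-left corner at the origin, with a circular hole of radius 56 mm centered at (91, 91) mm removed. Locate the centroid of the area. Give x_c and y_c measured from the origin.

x_c = 116.80 mm, y_c = 82.85 mm

plate: A = 220 × 170 = 37400.00, centroid at (110.00, 85.00).
hole: A = −π·56² = -9852.03, centroid at (91.00, 91.00).
ΣA = 27547.97 mm², ΣAx_c = 3217464.85 mm³, ΣAy_c = 2282464.85 mm³.
x_c = 3217464.85/27547.97 = 116.80 mm; y_c = 2282464.85/27547.97 = 82.85 mm.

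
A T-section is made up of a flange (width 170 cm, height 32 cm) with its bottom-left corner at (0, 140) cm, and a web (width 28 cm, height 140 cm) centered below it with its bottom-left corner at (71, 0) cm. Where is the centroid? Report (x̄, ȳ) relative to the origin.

x̄ = 85.00 cm, ȳ = 119.98 cm

web: A = 28 × 140 = 3920.00, centroid at (85.00, 70.00).
flange: A = 170 × 32 = 5440.00, centroid at (85.00, 156.00).
ΣA = 9360.00 cm²
ΣAx̄ = (3920.00)(85.00) + (5440.00)(85.00) = 795600.00 cm³
ΣAȳ = (3920.00)(70.00) + (5440.00)(156.00) = 1123040.00 cm³
x̄ = 795600.00 / 9360.00 = 85.00 cm
ȳ = 1123040.00 / 9360.00 = 119.98 cm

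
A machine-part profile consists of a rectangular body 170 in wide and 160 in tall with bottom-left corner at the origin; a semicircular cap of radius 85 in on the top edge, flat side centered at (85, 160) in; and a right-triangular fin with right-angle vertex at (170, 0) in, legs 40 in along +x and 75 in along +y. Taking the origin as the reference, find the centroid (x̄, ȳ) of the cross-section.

x̄ = 88.68 in, ȳ = 110.83 in

rectangular body: A = 170 × 160 = 27200.00, centroid at (85.00, 80.00).
semicircular top: A = ½π·85² = 11349.00, centroid at (85.00, 196.08).
triangular fin: A = ½·40·75 = 1500.00, centroid at (183.33, 25.00).
ΣA = 40049.00 in², ΣAx̄ = 3551665.29 in³, ΣAȳ = 4438757.22 in³.
x̄ = 3551665.29/40049.00 = 88.68 in; ȳ = 4438757.22/40049.00 = 110.83 in.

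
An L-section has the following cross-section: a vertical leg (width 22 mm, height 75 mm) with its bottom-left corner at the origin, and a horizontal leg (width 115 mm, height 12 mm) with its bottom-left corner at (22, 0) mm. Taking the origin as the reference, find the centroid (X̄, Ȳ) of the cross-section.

X̄ = 42.20 mm, Ȳ = 23.15 mm

Part | A | x̄ᵢ | ȳᵢ | A·x̄ᵢ | A·ȳᵢ
vertical leg | 1650.00 | 11.00 | 37.50 | 18150.00 | 61875.00
horizontal leg | 1380.00 | 79.50 | 6.00 | 109710.00 | 8280.00
Σ | 3030.00 |  |  | 127860.00 | 70155.00
X̄ = 127860.00 / 3030.00 = 42.20 mm
Ȳ = 70155.00 / 3030.00 = 23.15 mm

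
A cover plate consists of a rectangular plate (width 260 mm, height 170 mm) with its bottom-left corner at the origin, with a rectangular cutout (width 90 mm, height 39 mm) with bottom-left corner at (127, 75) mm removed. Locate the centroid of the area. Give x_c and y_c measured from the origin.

Part | A | x̄ᵢ | ȳᵢ | A·x̄ᵢ | A·ȳᵢ
plate | 44200.00 | 130.00 | 85.00 | 5746000.00 | 3757000.00
hole | -3510.00 | 172.00 | 94.50 | -603720.00 | -331695.00
Σ | 40690.00 |  |  | 5142280.00 | 3425305.00
x_c = 5142280.00 / 40690.00 = 126.38 mm
y_c = 3425305.00 / 40690.00 = 84.18 mm

x_c = 126.38 mm, y_c = 84.18 mm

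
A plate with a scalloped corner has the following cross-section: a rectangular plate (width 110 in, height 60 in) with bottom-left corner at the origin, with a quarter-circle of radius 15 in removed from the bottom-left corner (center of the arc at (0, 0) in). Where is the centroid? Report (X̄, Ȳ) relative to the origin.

X̄ = 56.34 in, Ȳ = 30.65 in

plate: A = 110 × 60 = 6600.00, centroid at (55.00, 30.00).
removed quarter-circle: A = −¼π·15² = -176.71, centroid at (6.37, 6.37).
ΣA = 6423.29 in², ΣAX̄ = 361875.00 in³, ΣAȲ = 196875.00 in³.
X̄ = 361875.00/6423.29 = 56.34 in; Ȳ = 196875.00/6423.29 = 30.65 in.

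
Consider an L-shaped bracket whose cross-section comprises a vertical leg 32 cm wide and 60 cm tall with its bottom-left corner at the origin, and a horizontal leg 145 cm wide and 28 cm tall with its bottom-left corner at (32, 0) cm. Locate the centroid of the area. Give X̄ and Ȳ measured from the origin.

X̄ = 76.09 cm, Ȳ = 19.14 cm

vertical leg: A = 32 × 60 = 1920.00, centroid at (16.00, 30.00).
horizontal leg: A = 145 × 28 = 4060.00, centroid at (104.50, 14.00).
ΣA = 5980.00 cm², ΣAX̄ = 454990.00 cm³, ΣAȲ = 114440.00 cm³.
X̄ = 454990.00/5980.00 = 76.09 cm; Ȳ = 114440.00/5980.00 = 19.14 cm.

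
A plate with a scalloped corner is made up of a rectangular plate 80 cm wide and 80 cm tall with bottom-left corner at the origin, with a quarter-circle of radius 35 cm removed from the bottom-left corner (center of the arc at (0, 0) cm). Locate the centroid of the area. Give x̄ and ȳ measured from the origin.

x̄ = 44.45 cm, ȳ = 44.45 cm

Part | A | x̄ᵢ | ȳᵢ | A·x̄ᵢ | A·ȳᵢ
plate | 6400.00 | 40.00 | 40.00 | 256000.00 | 256000.00
removed quarter-circle | -962.11 | 14.85 | 14.85 | -14291.67 | -14291.67
Σ | 5437.89 |  |  | 241708.33 | 241708.33
x̄ = 241708.33 / 5437.89 = 44.45 cm
ȳ = 241708.33 / 5437.89 = 44.45 cm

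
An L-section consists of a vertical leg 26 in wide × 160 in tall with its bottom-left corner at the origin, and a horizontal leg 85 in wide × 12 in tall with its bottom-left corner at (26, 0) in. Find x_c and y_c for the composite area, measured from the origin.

vertical leg: A = 26 × 160 = 4160.00, centroid at (13.00, 80.00).
horizontal leg: A = 85 × 12 = 1020.00, centroid at (68.50, 6.00).
ΣA = 5180.00 in², ΣAx_c = 123950.00 in³, ΣAy_c = 338920.00 in³.
x_c = 123950.00/5180.00 = 23.93 in; y_c = 338920.00/5180.00 = 65.43 in.

x_c = 23.93 in, y_c = 65.43 in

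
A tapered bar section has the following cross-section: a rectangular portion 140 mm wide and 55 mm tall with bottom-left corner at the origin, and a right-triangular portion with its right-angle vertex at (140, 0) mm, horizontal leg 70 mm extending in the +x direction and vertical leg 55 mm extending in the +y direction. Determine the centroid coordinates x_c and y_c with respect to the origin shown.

x_c = 88.67 mm, y_c = 25.67 mm

rectangular portion: A = 140 × 55 = 7700.00, centroid at (70.00, 27.50).
triangular portion: A = ½·70·55 = 1925.00, centroid at (163.33, 18.33).
ΣA = 9625.00 mm², ΣAx_c = 853416.67 mm³, ΣAy_c = 247041.67 mm³.
x_c = 853416.67/9625.00 = 88.67 mm; y_c = 247041.67/9625.00 = 25.67 mm.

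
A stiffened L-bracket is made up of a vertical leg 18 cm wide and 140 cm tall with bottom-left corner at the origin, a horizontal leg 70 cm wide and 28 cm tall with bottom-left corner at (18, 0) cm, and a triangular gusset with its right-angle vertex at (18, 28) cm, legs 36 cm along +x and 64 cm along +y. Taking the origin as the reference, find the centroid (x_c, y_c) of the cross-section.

vertical leg: A = 18 × 140 = 2520.00, centroid at (9.00, 70.00).
horizontal leg: A = 70 × 28 = 1960.00, centroid at (53.00, 14.00).
gusset: A = ½·36·64 = 1152.00, centroid at (30.00, 49.33).
ΣA = 5632.00 cm²
ΣAx_c = (2520.00)(9.00) + (1960.00)(53.00) + (1152.00)(30.00) = 161120.00 cm³
ΣAy_c = (2520.00)(70.00) + (1960.00)(14.00) + (1152.00)(49.33) = 260672.00 cm³
x_c = 161120.00 / 5632.00 = 28.61 cm
y_c = 260672.00 / 5632.00 = 46.28 cm

x_c = 28.61 cm, y_c = 46.28 cm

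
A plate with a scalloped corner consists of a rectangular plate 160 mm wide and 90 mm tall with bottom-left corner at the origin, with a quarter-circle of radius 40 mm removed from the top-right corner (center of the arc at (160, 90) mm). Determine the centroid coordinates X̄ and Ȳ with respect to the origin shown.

X̄ = 73.97 mm, Ȳ = 42.32 mm

Part | A | x̄ᵢ | ȳᵢ | A·x̄ᵢ | A·ȳᵢ
plate | 14400.00 | 80.00 | 45.00 | 1152000.00 | 648000.00
removed quarter-circle | -1256.64 | 143.02 | 73.02 | -179728.60 | -91764.00
Σ | 13143.36 |  |  | 972271.40 | 556236.00
X̄ = 972271.40 / 13143.36 = 73.97 mm
Ȳ = 556236.00 / 13143.36 = 42.32 mm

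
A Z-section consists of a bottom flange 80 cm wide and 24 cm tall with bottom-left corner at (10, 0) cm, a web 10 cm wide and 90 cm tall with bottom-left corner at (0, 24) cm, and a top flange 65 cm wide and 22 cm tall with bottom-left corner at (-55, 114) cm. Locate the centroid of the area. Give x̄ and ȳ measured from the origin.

bottom flange: A = 80 × 24 = 1920.00, centroid at (50.00, 12.00).
web: A = 10 × 90 = 900.00, centroid at (5.00, 69.00).
top flange: A = 65 × 22 = 1430.00, centroid at (-22.50, 125.00).
ΣA = 4250.00 cm², ΣAx̄ = 68325.00 cm³, ΣAȳ = 263890.00 cm³.
x̄ = 68325.00/4250.00 = 16.08 cm; ȳ = 263890.00/4250.00 = 62.09 cm.

x̄ = 16.08 cm, ȳ = 62.09 cm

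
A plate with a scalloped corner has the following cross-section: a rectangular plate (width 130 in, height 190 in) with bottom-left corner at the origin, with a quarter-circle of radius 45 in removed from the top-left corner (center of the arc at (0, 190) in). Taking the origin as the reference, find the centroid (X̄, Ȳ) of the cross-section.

X̄ = 68.16 in, Ȳ = 89.78 in

plate: A = 130 × 190 = 24700.00, centroid at (65.00, 95.00).
removed quarter-circle: A = −¼π·45² = -1590.43, centroid at (19.10, 170.90).
ΣA = 23109.57 in²
ΣAX̄ = (24700.00)(65.00) + (-1590.43)(19.10) = 1575125.00 in³
ΣAȲ = (24700.00)(95.00) + (-1590.43)(170.90) = 2074693.06 in³
X̄ = 1575125.00 / 23109.57 = 68.16 in
Ȳ = 2074693.06 / 23109.57 = 89.78 in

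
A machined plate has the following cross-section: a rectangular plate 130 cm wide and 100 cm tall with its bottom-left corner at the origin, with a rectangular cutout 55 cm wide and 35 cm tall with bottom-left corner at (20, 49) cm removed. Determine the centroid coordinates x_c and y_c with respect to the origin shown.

x_c = 68.04 cm, y_c = 47.13 cm

plate: A = 130 × 100 = 13000.00, centroid at (65.00, 50.00).
hole: A = −(55 × 35) = -1925.00, centroid at (47.50, 66.50).
ΣA = 11075.00 cm²
ΣAx_c = (13000.00)(65.00) + (-1925.00)(47.50) = 753562.50 cm³
ΣAy_c = (13000.00)(50.00) + (-1925.00)(66.50) = 521987.50 cm³
x_c = 753562.50 / 11075.00 = 68.04 cm
y_c = 521987.50 / 11075.00 = 47.13 cm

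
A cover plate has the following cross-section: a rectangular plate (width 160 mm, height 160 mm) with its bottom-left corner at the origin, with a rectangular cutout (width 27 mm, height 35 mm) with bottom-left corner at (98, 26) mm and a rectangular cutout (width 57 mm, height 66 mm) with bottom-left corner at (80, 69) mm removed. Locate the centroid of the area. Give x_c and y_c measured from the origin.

x_c = 73.44 mm, y_c = 77.69 mm

Part | A | x̄ᵢ | ȳᵢ | A·x̄ᵢ | A·ȳᵢ
plate | 25600.00 | 80.00 | 80.00 | 2048000.00 | 2048000.00
hole 1 | -945.00 | 111.50 | 43.50 | -105367.50 | -41107.50
hole 2 | -3762.00 | 108.50 | 102.00 | -408177.00 | -383724.00
Σ | 20893.00 |  |  | 1534455.50 | 1623168.50
x_c = 1534455.50 / 20893.00 = 73.44 mm
y_c = 1623168.50 / 20893.00 = 77.69 mm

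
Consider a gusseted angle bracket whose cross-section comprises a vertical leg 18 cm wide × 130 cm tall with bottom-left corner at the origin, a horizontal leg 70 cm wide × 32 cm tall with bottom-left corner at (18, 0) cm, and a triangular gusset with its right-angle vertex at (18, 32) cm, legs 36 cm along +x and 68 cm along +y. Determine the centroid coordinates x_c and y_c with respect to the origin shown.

x_c = 30.41 cm, y_c = 43.91 cm

vertical leg: A = 18 × 130 = 2340.00, centroid at (9.00, 65.00).
horizontal leg: A = 70 × 32 = 2240.00, centroid at (53.00, 16.00).
gusset: A = ½·36·68 = 1224.00, centroid at (30.00, 54.67).
ΣA = 5804.00 cm², ΣAx_c = 176500.00 cm³, ΣAy_c = 254852.00 cm³.
x_c = 176500.00/5804.00 = 30.41 cm; y_c = 254852.00/5804.00 = 43.91 cm.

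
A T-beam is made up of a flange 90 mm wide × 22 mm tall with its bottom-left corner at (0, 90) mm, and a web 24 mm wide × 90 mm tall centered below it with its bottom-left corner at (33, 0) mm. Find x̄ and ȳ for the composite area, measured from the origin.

x̄ = 45.00 mm, ȳ = 71.78 mm

web: A = 24 × 90 = 2160.00, centroid at (45.00, 45.00).
flange: A = 90 × 22 = 1980.00, centroid at (45.00, 101.00).
ΣA = 4140.00 mm²
ΣAx̄ = (2160.00)(45.00) + (1980.00)(45.00) = 186300.00 mm³
ΣAȳ = (2160.00)(45.00) + (1980.00)(101.00) = 297180.00 mm³
x̄ = 186300.00 / 4140.00 = 45.00 mm
ȳ = 297180.00 / 4140.00 = 71.78 mm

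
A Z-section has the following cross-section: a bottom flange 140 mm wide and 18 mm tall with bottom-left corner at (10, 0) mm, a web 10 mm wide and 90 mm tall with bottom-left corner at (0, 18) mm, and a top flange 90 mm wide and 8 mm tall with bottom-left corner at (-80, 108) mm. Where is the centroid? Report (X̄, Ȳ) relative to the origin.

X̄ = 43.70 mm, Ȳ = 38.65 mm

bottom flange: A = 140 × 18 = 2520.00, centroid at (80.00, 9.00).
web: A = 10 × 90 = 900.00, centroid at (5.00, 63.00).
top flange: A = 90 × 8 = 720.00, centroid at (-35.00, 112.00).
ΣA = 4140.00 mm², ΣAX̄ = 180900.00 mm³, ΣAȲ = 160020.00 mm³.
X̄ = 180900.00/4140.00 = 43.70 mm; Ȳ = 160020.00/4140.00 = 38.65 mm.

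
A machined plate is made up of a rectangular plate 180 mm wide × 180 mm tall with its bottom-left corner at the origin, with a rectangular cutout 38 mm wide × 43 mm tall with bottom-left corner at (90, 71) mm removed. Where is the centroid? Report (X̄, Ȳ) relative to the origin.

Part | A | x̄ᵢ | ȳᵢ | A·x̄ᵢ | A·ȳᵢ
plate | 32400.00 | 90.00 | 90.00 | 2916000.00 | 2916000.00
hole | -1634.00 | 109.00 | 92.50 | -178106.00 | -151145.00
Σ | 30766.00 |  |  | 2737894.00 | 2764855.00
X̄ = 2737894.00 / 30766.00 = 88.99 mm
Ȳ = 2764855.00 / 30766.00 = 89.87 mm

X̄ = 88.99 mm, Ȳ = 89.87 mm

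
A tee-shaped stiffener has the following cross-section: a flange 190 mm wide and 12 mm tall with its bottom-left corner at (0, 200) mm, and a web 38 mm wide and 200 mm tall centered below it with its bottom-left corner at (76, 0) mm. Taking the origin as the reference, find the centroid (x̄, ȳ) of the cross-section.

Part | A | x̄ᵢ | ȳᵢ | A·x̄ᵢ | A·ȳᵢ
web | 7600.00 | 95.00 | 100.00 | 722000.00 | 760000.00
flange | 2280.00 | 95.00 | 206.00 | 216600.00 | 469680.00
Σ | 9880.00 |  |  | 938600.00 | 1229680.00
x̄ = 938600.00 / 9880.00 = 95.00 mm
ȳ = 1229680.00 / 9880.00 = 124.46 mm

x̄ = 95.00 mm, ȳ = 124.46 mm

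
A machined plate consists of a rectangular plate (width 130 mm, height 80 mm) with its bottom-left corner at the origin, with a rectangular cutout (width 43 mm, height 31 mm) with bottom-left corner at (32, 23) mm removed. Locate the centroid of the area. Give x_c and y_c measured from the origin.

Part | A | x̄ᵢ | ȳᵢ | A·x̄ᵢ | A·ȳᵢ
plate | 10400.00 | 65.00 | 40.00 | 676000.00 | 416000.00
hole | -1333.00 | 53.50 | 38.50 | -71315.50 | -51320.50
Σ | 9067.00 |  |  | 604684.50 | 364679.50
x_c = 604684.50 / 9067.00 = 66.69 mm
y_c = 364679.50 / 9067.00 = 40.22 mm

x_c = 66.69 mm, y_c = 40.22 mm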